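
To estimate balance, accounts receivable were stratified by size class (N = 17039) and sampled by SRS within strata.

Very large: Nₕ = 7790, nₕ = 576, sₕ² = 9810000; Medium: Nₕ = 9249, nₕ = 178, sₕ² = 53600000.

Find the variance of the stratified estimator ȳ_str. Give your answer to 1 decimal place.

90314.1

Var(ȳ_str) = Σₕ Wₕ²(1 − fₕ)sₕ²/nₕ with Wₕ = Nₕ/N, N = 17039.
Very large: Wₕ = 0.45718645; term = 0.45718645²·(1 − 0.07394095)·9810000/576 = 3296.643.
Medium: Wₕ = 0.54281355; term = 0.54281355²·(1 − 0.01924532)·53600000/178 = 87017.485.
Sum = 90314.128.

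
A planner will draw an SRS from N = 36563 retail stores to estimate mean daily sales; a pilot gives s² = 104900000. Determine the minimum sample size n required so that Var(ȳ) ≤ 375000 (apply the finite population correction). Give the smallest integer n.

Without fpc, n₀ = s²/D = 104900000/375000 = 279.7333.
With fpc, (1 − n/N)·s²/n ≤ D requires n ≥ n₀/(1 + n₀/N) = 279.7333/(1 + 279.7333/36563) = 277.6094.
Rounding up, n = 278.

278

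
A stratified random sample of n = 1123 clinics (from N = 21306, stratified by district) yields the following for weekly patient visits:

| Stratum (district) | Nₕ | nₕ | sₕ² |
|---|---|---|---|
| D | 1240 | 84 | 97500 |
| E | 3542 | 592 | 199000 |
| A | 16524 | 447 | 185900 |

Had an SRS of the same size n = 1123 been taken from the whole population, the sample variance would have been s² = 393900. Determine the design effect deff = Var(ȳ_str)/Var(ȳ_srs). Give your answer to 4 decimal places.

Var(ȳ_str) = Σ Wₕ²(1−fₕ)sₕ²/nₕ with Wₕ = Nₕ/21306:
  D: (1240/21306)²·(1−84/1240)·97500/84 = 3.6652281
  E: (3542/21306)²·(1−592/3542)·199000/592 = 7.7374543
  A: (16524/21306)²·(1−447/16524)·185900/447 = 243.38187
  → Var(ȳ_str) = 254.78455.
Var(ȳ_srs) = (1 − 1123/21306)·393900/1123 = 332.26915.
deff = 254.78455 / 332.26915 = 0.7668.

0.7668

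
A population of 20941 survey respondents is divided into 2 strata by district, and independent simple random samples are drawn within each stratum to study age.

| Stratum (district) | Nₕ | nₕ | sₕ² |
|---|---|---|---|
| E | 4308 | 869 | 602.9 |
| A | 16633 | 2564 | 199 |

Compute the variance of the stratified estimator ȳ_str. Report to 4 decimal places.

0.0649

Var(ȳ_str) = Σₕ Wₕ²(1 − fₕ)sₕ²/nₕ with Wₕ = Nₕ/N, N = 20941.
E: Wₕ = 0.20572083; term = 0.20572083²·(1 − 0.20171773)·602.9/869 = 0.023438971.
A: Wₕ = 0.79427917; term = 0.79427917²·(1 − 0.15415139)·199/2564 = 0.041416561.
Sum = 0.064855532.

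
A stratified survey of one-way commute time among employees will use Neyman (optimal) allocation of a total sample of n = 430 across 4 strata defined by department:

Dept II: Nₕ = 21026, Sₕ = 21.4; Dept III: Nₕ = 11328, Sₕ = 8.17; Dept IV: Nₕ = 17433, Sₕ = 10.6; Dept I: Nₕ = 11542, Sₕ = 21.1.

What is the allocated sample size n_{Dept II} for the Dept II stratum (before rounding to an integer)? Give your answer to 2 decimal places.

Neyman allocation: nₕ = n·NₕSₕ / Σⱼ NⱼSⱼ.
Σ NⱼSⱼ = 21026·21.4 + 11328·8.17 + 17433·10.6 + 11542·21.1 = 970832.16.
n_{Dept II} = 430·21026·21.4 / 970832.16 = 199.29.

199.29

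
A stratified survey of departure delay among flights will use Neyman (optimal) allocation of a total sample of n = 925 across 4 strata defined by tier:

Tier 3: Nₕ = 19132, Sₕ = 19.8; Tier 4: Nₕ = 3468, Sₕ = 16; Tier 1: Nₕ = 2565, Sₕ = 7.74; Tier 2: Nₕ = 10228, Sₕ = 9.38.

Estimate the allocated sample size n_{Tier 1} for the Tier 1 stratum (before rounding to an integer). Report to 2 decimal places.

Neyman allocation: nₕ = n·NₕSₕ / Σⱼ NⱼSⱼ.
Σ NⱼSⱼ = 19132·19.8 + 3468·16 + 2565·7.74 + 10228·9.38 = 550093.34.
n_{Tier 1} = 925·2565·7.74 / 550093.34 = 33.38.

33.38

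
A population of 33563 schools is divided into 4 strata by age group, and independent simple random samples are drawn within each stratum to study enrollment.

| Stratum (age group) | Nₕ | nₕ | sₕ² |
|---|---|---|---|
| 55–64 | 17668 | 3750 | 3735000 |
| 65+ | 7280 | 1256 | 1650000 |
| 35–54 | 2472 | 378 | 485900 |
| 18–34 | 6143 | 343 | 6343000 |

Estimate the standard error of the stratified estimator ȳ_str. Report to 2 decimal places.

Var(ȳ_str) = Σₕ Wₕ²(1 − fₕ)sₕ²/nₕ with Wₕ = Nₕ/N, N = 33563.
55–64: Wₕ = 0.52641301; term = 0.52641301²·(1 − 0.21224813)·3735000/3750 = 217.42126.
65+: Wₕ = 0.21690552; term = 0.21690552²·(1 − 0.17252747)·1650000/1256 = 51.143342.
35–54: Wₕ = 0.07365253; term = 0.07365253²·(1 − 0.15291262)·485900/378 = 5.9068875.
18–34: Wₕ = 0.18302893; term = 0.18302893²·(1 − 0.05583591)·6343000/343 = 584.90799.
Sum = 859.37948.
SE = √(859.37948) = 29.32.

29.32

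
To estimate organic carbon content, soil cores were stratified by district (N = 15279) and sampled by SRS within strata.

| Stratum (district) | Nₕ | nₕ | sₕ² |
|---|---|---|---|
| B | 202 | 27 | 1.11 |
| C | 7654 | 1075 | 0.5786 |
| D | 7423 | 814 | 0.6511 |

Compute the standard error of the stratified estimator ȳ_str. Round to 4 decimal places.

Var(ȳ_str) = Σₕ Wₕ²(1 − fₕ)sₕ²/nₕ with Wₕ = Nₕ/N, N = 15279.
B: Wₕ = 0.01322076; term = 0.01322076²·(1 − 0.13366337)·1.11/27 = 6.2252783 × 10^-6.
C: Wₕ = 0.50094901; term = 0.50094901²·(1 − 0.14044944)·0.5786/1075 = 1.1609899 × 10^-4.
D: Wₕ = 0.48583022; term = 0.48583022²·(1 − 0.10965917)·0.6511/814 = 1.6809262 × 10^-4.
Sum = 2.9041689 × 10^-4.
SE = √(2.9041689 × 10^-4) = 0.0170.

0.0170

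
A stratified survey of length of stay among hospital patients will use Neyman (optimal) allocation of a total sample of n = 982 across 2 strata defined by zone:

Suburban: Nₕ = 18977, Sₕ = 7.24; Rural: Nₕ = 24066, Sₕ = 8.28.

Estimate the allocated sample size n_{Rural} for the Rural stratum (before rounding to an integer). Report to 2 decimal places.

581.24

Neyman allocation: nₕ = n·NₕSₕ / Σⱼ NⱼSⱼ.
Σ NⱼSⱼ = 18977·7.24 + 24066·8.28 = 336659.96.
n_{Rural} = 982·24066·8.28 / 336659.96 = 581.24.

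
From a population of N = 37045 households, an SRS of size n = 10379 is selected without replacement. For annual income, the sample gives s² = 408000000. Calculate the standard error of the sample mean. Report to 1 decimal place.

Under SRS without replacement, Var(ȳ) = (1 − f)·s²/n with f = n/N = 10379/37045 = 0.28017276.
Var(ȳ) = (1 − 0.28017276)·408000000/10379 = 0.71982724·39310.145 = 28296.513.
SE(ȳ) = √(28296.513) = 168.2.

168.2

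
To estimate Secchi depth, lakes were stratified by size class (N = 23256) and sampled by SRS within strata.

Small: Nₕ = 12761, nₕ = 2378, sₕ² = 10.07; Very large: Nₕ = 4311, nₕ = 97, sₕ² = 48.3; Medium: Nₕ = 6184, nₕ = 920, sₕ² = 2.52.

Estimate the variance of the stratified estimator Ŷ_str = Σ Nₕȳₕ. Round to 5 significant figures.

Var(Ŷ_str) = Σₕ Nₕ²(1 − fₕ)sₕ²/nₕ.
Small: 12761²·(1 − 2378/12761)·10.07/2378 = 561080.51.
Very large: 4311²·(1 − 97/4311)·48.3/97 = 9.0458202 × 10^6.
Medium: 6184²·(1 − 920/6184)·2.52/920 = 89165.752.
Sum = 9.6960665 × 10^6.

9.6961 × 10^6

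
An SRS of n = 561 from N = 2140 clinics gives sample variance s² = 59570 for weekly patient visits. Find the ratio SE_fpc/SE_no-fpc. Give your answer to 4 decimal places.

f = n/N = 561/2140 = 0.26214953.
SE_no-fpc = √(s²/n) = 10.304629; SE_fpc = √((1−f)s²/n) = 8.8514934.
Ratio = √(1−f) = 0.85898223.

0.8590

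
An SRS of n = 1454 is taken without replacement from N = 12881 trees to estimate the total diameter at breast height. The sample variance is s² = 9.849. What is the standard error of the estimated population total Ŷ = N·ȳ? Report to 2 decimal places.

998.52

Var(Ŷ) = N²·Var(ȳ) = N²·(1 − n/N)·s²/n.
f = 1454/12881 = 0.11287943; Var(ȳ) = 0.88712057·9.849/1454 = 0.0060091131.
Var(Ŷ) = 12881² · 0.0060091131 = 997033.01.
SE(Ŷ) = √(997033.01) = 998.52.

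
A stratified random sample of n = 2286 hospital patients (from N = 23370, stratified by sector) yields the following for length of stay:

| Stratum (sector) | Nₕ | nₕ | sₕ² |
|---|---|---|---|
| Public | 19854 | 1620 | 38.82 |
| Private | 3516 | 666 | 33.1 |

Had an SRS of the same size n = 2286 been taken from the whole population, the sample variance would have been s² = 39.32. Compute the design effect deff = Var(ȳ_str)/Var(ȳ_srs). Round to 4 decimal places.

1.0823

Var(ȳ_str) = Σ Wₕ²(1−fₕ)sₕ²/nₕ with Wₕ = Nₕ/23370:
  Public: (19854/23370)²·(1−1620/19854)·38.82/1620 = 0.015883751
  Private: (3516/23370)²·(1−666/3516)·33.1/666 = 9.1186399 × 10^-4
  → Var(ȳ_str) = 0.016795615.
Var(ȳ_srs) = (1 − 2286/23370)·39.32/2286 = 0.015517851.
deff = 0.016795615 / 0.015517851 = 1.0823.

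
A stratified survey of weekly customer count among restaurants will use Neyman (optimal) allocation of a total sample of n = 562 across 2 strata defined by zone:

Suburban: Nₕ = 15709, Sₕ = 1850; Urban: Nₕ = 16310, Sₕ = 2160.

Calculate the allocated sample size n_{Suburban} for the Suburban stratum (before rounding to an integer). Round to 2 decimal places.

254.04

Neyman allocation: nₕ = n·NₕSₕ / Σⱼ NⱼSⱼ.
Σ NⱼSⱼ = 15709·1850 + 16310·2160 = 6.429125 × 10^7.
n_{Suburban} = 562·15709·1850 / (6.429125 × 10^7) = 254.04.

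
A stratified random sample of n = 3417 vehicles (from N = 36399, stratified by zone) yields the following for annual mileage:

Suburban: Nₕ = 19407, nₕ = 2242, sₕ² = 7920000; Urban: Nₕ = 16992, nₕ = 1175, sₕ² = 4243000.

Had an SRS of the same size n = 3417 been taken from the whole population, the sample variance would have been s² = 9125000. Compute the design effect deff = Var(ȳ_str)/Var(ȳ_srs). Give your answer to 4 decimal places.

Var(ȳ_str) = Σ Wₕ²(1−fₕ)sₕ²/nₕ with Wₕ = Nₕ/36399:
  Suburban: (19407/36399)²·(1−2242/19407)·7920000/2242 = 888.20432
  Urban: (16992/36399)²·(1−1175/16992)·4243000/1175 = 732.52909
  → Var(ȳ_str) = 1620.7334.
Var(ȳ_srs) = (1 − 3417/36399)·9125000/3417 = 2419.7775.
deff = 1620.7334 / 2419.7775 = 0.6698.

0.6698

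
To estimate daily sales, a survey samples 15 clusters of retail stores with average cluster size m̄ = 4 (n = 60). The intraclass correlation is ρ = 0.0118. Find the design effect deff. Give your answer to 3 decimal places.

deff = 1 + (4 − 1)·0.0118 = 1 + 0.0354 = 1.0354.

1.035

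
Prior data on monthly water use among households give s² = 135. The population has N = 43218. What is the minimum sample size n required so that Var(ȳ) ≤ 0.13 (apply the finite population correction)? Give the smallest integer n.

1015

Without fpc, n₀ = s²/D = 135/0.13 = 1038.4615.
With fpc, (1 − n/N)·s²/n ≤ D requires n ≥ n₀/(1 + n₀/N) = 1038.4615/(1 + 1038.4615/43218) = 1014.0944.
Rounding up, n = 1015.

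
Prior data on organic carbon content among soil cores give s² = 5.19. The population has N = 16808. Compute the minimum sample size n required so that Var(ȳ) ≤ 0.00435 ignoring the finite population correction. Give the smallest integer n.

1194

Without fpc, n₀ = s²/D = 5.19/0.00435 = 1193.1034.
Rounding up, n = 1194.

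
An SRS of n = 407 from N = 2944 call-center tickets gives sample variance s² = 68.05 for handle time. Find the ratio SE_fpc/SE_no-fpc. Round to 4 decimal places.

0.9283

f = n/N = 407/2944 = 0.13824728.
SE_no-fpc = √(s²/n) = 0.40889976; SE_fpc = √((1−f)s²/n) = 0.37958426.
Ratio = √(1−f) = 0.92830637.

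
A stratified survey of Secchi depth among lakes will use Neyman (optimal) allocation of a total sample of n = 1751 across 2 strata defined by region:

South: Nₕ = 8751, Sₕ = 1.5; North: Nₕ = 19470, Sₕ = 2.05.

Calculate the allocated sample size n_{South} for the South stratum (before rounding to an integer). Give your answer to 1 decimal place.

Neyman allocation: nₕ = n·NₕSₕ / Σⱼ NⱼSⱼ.
Σ NⱼSⱼ = 8751·1.5 + 19470·2.05 = 53040.
n_{South} = 1751·8751·1.5 / 53040 = 433.3.

433.3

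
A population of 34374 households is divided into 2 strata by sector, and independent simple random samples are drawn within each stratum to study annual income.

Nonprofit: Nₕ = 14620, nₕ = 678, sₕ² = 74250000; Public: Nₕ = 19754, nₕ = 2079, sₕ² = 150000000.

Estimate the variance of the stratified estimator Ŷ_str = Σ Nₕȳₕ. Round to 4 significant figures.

4.751 × 10^13

Var(Ŷ_str) = Σₕ Nₕ²(1 − fₕ)sₕ²/nₕ.
Nonprofit: 14620²·(1 − 678/14620)·74250000/678 = 2.2322314 × 10^13.
Public: 19754²·(1 − 2079/19754)·150000000/2079 = 2.5191338 × 10^13.
Sum = 4.7513652 × 10^13.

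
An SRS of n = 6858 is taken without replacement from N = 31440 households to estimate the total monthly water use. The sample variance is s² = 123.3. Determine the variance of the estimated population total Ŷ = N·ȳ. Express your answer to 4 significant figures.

Var(Ŷ) = N²·Var(ȳ) = N²·(1 − n/N)·s²/n.
f = 6858/31440 = 0.21812977; Var(ȳ) = 0.78187023·123.3/6858 = 0.014057247.
Var(Ŷ) = 31440² · 0.014057247 = 1.3895218 × 10^7.

1.390 × 10^7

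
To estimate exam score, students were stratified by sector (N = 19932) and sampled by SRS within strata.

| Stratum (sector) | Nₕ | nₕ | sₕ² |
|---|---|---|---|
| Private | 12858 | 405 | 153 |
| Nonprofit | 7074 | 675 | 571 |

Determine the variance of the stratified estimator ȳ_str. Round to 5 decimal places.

Var(ȳ_str) = Σₕ Wₕ²(1 − fₕ)sₕ²/nₕ with Wₕ = Nₕ/N, N = 19932.
Private: Wₕ = 0.64509332; term = 0.64509332²·(1 − 0.03149790)·153/405 = 0.15225868.
Nonprofit: Wₕ = 0.35490668; term = 0.35490668²·(1 − 0.09541985)·571/675 = 0.096384621.
Sum = 0.2486433.

0.24864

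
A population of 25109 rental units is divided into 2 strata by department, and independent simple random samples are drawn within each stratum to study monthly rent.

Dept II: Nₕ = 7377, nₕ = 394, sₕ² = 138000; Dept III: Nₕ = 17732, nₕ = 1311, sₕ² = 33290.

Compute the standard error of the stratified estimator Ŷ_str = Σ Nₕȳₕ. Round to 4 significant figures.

159500

Var(Ŷ_str) = Σₕ Nₕ²(1 − fₕ)sₕ²/nₕ.
Dept II: 7377²·(1 − 394/7377)·138000/394 = 1.8042831 × 10^10.
Dept III: 17732²·(1 − 1311/17732)·33290/1311 = 7.3938124 × 10^9.
Sum = 2.5436643 × 10^10.
SE = √(2.5436643 × 10^10) = 159500.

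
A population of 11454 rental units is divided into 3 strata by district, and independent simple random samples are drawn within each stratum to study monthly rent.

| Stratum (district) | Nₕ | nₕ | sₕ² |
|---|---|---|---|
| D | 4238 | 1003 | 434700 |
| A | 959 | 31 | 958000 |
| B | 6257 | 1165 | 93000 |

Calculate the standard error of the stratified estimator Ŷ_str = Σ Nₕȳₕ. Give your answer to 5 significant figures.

Var(Ŷ_str) = Σₕ Nₕ²(1 − fₕ)sₕ²/nₕ.
D: 4238²·(1 − 1003/4238)·434700/1003 = 5.9418809 × 10^9.
A: 959²·(1 − 31/959)·958000/31 = 2.7502388 × 10^10.
B: 6257²·(1 − 1165/6257)·93000/1165 = 2.5433819 × 10^9.
Sum = 3.5987651 × 10^10.
SE = √(3.5987651 × 10^10) = 189700.

189700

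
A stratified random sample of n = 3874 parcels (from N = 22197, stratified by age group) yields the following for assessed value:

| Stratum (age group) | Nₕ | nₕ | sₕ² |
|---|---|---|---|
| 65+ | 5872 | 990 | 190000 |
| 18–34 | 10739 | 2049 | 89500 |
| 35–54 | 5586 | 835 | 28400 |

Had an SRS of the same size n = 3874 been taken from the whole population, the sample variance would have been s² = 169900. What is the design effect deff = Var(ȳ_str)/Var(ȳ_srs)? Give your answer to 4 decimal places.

0.5876

Var(ȳ_str) = Σ Wₕ²(1−fₕ)sₕ²/nₕ with Wₕ = Nₕ/22197:
  65+: (5872/22197)²·(1−990/5872)·190000/990 = 11.166412
  18–34: (10739/22197)²·(1−2049/10739)·89500/2049 = 8.2732497
  35–54: (5586/22197)²·(1−835/5586)·28400/835 = 1.832016
  → Var(ȳ_str) = 21.271678.
Var(ȳ_srs) = (1 − 3874/22197)·169900/3874 = 36.202292.
deff = 21.271678 / 36.202292 = 0.5876.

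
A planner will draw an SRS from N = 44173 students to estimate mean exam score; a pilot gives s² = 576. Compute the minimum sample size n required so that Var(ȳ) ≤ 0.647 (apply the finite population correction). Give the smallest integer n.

873

Without fpc, n₀ = s²/D = 576/0.647 = 890.2628.
With fpc, (1 − n/N)·s²/n ≤ D requires n ≥ n₀/(1 + n₀/N) = 890.2628/(1 + 890.2628/44173) = 872.6749.
Rounding up, n = 873.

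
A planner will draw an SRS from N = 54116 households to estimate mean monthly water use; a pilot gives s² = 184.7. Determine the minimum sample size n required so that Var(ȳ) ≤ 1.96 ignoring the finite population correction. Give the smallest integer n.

Without fpc, n₀ = s²/D = 184.7/1.96 = 94.2347.
Rounding up, n = 95.

95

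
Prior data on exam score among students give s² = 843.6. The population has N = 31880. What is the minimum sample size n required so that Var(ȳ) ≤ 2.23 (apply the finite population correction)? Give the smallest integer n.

Without fpc, n₀ = s²/D = 843.6/2.23 = 378.2960.
With fpc, (1 − n/N)·s²/n ≤ D requires n ≥ n₀/(1 + n₀/N) = 378.2960/(1 + 378.2960/31880) = 373.8597.
Rounding up, n = 374.

374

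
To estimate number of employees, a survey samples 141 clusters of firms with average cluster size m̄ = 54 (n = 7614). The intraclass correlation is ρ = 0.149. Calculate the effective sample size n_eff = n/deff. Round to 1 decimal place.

deff = 1 + (54 − 1)·0.149 = 1 + 7.897 = 8.897.
n_eff = 7614 / 8.897 = 855.8.

855.8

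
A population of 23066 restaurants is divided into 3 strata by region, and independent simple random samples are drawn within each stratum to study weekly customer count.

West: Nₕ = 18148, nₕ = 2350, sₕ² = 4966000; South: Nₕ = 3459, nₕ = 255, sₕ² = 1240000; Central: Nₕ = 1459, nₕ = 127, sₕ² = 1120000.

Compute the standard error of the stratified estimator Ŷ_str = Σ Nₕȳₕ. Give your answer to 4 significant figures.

Var(Ŷ_str) = Σₕ Nₕ²(1 − fₕ)sₕ²/nₕ.
West: 18148²·(1 − 2350/18148)·4966000/2350 = 6.0585645 × 10^11.
South: 3459²·(1 − 255/3459)·1240000/255 = 5.3892034 × 10^10.
Central: 1459²·(1 − 127/1459)·1120000/127 = 1.713854 × 10^10.
Sum = 6.7688702 × 10^11.
SE = √(6.7688702 × 10^11) = 822700.

822700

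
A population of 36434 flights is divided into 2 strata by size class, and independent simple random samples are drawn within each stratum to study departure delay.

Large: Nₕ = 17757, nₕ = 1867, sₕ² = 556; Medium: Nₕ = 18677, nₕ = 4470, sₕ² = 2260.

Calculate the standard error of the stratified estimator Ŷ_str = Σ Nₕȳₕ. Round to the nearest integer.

14771

Var(Ŷ_str) = Σₕ Nₕ²(1 − fₕ)sₕ²/nₕ.
Large: 17757²·(1 − 1867/17757)·556/1867 = 8.4027988 × 10^7.
Medium: 18677²·(1 − 4470/18677)·2260/4470 = 1.341561 × 10^8.
Sum = 2.1818409 × 10^8.
SE = √(2.1818409 × 10^8) = 14771.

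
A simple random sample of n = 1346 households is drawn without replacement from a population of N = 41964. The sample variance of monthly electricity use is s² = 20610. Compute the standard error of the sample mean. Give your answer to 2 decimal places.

Under SRS without replacement, Var(ȳ) = (1 − f)·s²/n with f = n/N = 1346/41964 = 0.03207511.
Var(ȳ) = (1 − 0.03207511)·20610/1346 = 0.96792489·15.312036 = 14.8209.
SE(ȳ) = √(14.8209) = 3.85.

3.85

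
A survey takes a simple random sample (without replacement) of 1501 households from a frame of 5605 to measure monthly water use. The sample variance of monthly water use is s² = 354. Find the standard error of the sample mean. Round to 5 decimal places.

Under SRS without replacement, Var(ȳ) = (1 − f)·s²/n with f = n/N = 1501/5605 = 0.26779661.
Var(ȳ) = (1 − 0.26779661)·354/1501 = 0.73220339·0.23584277 = 0.17268488.
SE(ȳ) = √(0.17268488) = 0.41555.

0.41555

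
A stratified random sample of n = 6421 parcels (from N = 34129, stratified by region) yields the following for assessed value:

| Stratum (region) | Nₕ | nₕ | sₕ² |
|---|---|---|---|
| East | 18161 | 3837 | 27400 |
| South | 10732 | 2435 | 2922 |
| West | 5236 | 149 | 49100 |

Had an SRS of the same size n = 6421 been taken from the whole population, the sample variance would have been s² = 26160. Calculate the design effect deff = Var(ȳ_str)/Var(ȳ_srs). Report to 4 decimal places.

2.7881

Var(ȳ_str) = Σ Wₕ²(1−fₕ)sₕ²/nₕ with Wₕ = Nₕ/34129:
  East: (18161/34129)²·(1−3837/18161)·27400/3837 = 1.5948348
  South: (10732/34129)²·(1−2435/10732)·2922/2435 = 0.091735171
  West: (5236/34129)²·(1−149/5236)·49100/149 = 7.5354549
  → Var(ȳ_str) = 9.2220249.
Var(ȳ_srs) = (1 − 6421/34129)·26160/6421 = 3.3076282.
deff = 9.2220249 / 3.3076282 = 2.7881.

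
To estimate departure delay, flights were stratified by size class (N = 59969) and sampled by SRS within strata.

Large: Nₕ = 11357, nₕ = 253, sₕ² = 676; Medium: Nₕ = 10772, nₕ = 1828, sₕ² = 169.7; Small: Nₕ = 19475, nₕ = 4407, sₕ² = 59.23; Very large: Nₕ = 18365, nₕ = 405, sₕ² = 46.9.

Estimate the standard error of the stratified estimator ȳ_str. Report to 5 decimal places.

0.32848

Var(ȳ_str) = Σₕ Wₕ²(1 − fₕ)sₕ²/nₕ with Wₕ = Nₕ/N, N = 59969.
Large: Wₕ = 0.18938118; term = 0.18938118²·(1 − 0.02227701)·676/253 = 0.093694833.
Medium: Wₕ = 0.17962614; term = 0.17962614²·(1 − 0.16969922)·169.7/1828 = 0.0024870251.
Small: Wₕ = 0.32475112; term = 0.32475112²·(1 − 0.22629012)·59.23/4407 = 0.0010966755.
Very large: Wₕ = 0.30624156; term = 0.30624156²·(1 − 0.02205282)·46.9/405 = 0.010620904.
Sum = 0.10789944.
SE = √(0.10789944) = 0.32848.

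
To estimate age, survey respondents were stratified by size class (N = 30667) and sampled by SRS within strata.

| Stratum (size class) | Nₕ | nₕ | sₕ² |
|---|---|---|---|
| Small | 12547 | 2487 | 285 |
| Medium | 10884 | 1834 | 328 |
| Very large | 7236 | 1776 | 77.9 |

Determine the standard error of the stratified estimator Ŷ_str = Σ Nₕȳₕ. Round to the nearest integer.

5815

Var(Ŷ_str) = Σₕ Nₕ²(1 − fₕ)sₕ²/nₕ.
Small: 12547²·(1 − 2487/12547)·285/2487 = 1.4464617 × 10^7.
Medium: 10884²·(1 − 1834/10884)·328/1834 = 1.7616175 × 10^7.
Very large: 7236²·(1 − 1776/7236)·77.9/1776 = 1.7329487 × 10^6.
Sum = 3.3813741 × 10^7.
SE = √(3.3813741 × 10^7) = 5815.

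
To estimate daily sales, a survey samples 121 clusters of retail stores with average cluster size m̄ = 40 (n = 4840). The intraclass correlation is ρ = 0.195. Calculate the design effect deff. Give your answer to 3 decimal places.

8.605

deff = 1 + (40 − 1)·0.195 = 1 + 7.605 = 8.605.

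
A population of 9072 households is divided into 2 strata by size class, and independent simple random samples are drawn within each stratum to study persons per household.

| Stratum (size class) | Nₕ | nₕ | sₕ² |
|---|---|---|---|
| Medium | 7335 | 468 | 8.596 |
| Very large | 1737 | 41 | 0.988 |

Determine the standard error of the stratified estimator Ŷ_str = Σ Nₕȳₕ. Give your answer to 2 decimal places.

Var(Ŷ_str) = Σₕ Nₕ²(1 − fₕ)sₕ²/nₕ.
Medium: 7335²·(1 − 468/7335)·8.596/468 = 925161.86.
Very large: 1737²·(1 − 41/1737)·0.988/41 = 70990.258.
Sum = 996152.12.
SE = √(996152.12) = 998.07.

998.07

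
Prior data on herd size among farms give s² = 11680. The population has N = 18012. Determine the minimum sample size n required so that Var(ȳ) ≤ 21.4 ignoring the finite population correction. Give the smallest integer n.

546

Without fpc, n₀ = s²/D = 11680/21.4 = 545.7944.
Rounding up, n = 546.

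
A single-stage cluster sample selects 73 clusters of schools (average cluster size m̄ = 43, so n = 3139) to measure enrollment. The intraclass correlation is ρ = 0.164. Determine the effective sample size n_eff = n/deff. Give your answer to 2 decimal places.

deff = 1 + (43 − 1)·0.164 = 1 + 6.888 = 7.888.
n_eff = 3139 / 7.888 = 397.95.

397.95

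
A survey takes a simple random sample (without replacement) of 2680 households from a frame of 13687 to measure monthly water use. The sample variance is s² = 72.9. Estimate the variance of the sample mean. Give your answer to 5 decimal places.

Under SRS without replacement, Var(ȳ) = (1 − f)·s²/n with f = n/N = 2680/13687 = 0.19580624.
Var(ȳ) = (1 − 0.19580624)·72.9/2680 = 0.80419376·0.027201493 = 0.021875271.

0.02188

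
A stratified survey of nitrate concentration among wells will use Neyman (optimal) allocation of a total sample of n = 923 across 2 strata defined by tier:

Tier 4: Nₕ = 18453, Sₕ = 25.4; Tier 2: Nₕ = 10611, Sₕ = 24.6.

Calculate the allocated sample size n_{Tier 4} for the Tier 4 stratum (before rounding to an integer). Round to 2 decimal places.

592.84

Neyman allocation: nₕ = n·NₕSₕ / Σⱼ NⱼSⱼ.
Σ NⱼSⱼ = 18453·25.4 + 10611·24.6 = 729736.8.
n_{Tier 4} = 923·18453·25.4 / 729736.8 = 592.84.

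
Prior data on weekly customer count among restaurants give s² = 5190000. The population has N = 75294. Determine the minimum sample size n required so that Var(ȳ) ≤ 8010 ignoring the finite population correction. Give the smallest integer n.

648

Without fpc, n₀ = s²/D = 5190000/8010 = 647.9401.
Rounding up, n = 648.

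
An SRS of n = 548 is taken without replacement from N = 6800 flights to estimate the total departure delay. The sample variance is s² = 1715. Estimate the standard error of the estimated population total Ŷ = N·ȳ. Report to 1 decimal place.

11534.7

Var(Ŷ) = N²·Var(ȳ) = N²·(1 − n/N)·s²/n.
f = 548/6800 = 0.08058824; Var(ȳ) = 0.91941176·1715/548 = 2.8773562.
Var(Ŷ) = 6800² · 2.8773562 = 1.3304895 × 10^8.
SE(Ŷ) = √(1.3304895 × 10^8) = 11534.7.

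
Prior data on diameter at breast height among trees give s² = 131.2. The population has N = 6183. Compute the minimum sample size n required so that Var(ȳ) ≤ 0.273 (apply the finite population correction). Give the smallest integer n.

Without fpc, n₀ = s²/D = 131.2/0.273 = 480.5861.
With fpc, (1 − n/N)·s²/n ≤ D requires n ≥ n₀/(1 + n₀/N) = 480.5861/(1 + 480.5861/6183) = 445.9256.
Rounding up, n = 446.

446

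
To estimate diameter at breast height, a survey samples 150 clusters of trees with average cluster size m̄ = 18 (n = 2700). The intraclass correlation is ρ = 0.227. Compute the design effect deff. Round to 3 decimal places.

4.859

deff = 1 + (18 − 1)·0.227 = 1 + 3.859 = 4.859.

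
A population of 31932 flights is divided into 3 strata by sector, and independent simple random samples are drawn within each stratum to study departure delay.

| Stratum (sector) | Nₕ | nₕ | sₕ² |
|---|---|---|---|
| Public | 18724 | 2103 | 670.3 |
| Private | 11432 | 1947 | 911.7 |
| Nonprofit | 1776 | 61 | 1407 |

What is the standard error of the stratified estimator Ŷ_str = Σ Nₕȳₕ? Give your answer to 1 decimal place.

14839.9

Var(Ŷ_str) = Σₕ Nₕ²(1 − fₕ)sₕ²/nₕ.
Public: 18724²·(1 − 2103/18724)·670.3/2103 = 9.9194074 × 10^7.
Private: 11432²·(1 − 1947/11432)·911.7/1947 = 5.0774488 × 10^7.
Nonprofit: 1776²·(1 − 61/1776)·1407/61 = 7.0254047 × 10^7.
Sum = 2.2022261 × 10^8.
SE = √(2.2022261 × 10^8) = 14839.9.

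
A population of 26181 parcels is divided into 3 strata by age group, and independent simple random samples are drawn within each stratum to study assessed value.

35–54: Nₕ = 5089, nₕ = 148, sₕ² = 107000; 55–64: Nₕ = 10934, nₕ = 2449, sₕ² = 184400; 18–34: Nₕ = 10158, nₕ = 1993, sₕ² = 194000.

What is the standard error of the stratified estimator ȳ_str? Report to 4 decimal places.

Var(ȳ_str) = Σₕ Wₕ²(1 − fₕ)sₕ²/nₕ with Wₕ = Nₕ/N, N = 26181.
35–54: Wₕ = 0.19437760; term = 0.19437760²·(1 − 0.02908233)·107000/148 = 26.521428.
55–64: Wₕ = 0.41763111; term = 0.41763111²·(1 − 0.22398025)·184400/2449 = 10.191323.
18–34: Wₕ = 0.38799129; term = 0.38799129²·(1 − 0.19620004)·194000/1993 = 11.778402.
Sum = 48.491153.
SE = √(48.491153) = 6.9636.

6.9636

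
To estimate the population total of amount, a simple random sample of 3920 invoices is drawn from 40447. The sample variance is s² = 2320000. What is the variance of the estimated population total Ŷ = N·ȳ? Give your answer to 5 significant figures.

Var(Ŷ) = N²·Var(ȳ) = N²·(1 − n/N)·s²/n.
f = 3920/40447 = 0.09691695; Var(ȳ) = 0.90308305·2320000/3920 = 534.47772.
Var(Ŷ) = 40447² · 534.47772 = 8.7438407 × 10^11.

8.7438 × 10^11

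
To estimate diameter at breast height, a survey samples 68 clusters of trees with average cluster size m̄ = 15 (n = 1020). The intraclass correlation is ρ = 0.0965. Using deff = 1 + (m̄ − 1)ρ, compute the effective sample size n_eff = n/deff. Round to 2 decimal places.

deff = 1 + (15 − 1)·0.0965 = 1 + 1.351 = 2.351.
n_eff = 1020 / 2.351 = 433.86.

433.86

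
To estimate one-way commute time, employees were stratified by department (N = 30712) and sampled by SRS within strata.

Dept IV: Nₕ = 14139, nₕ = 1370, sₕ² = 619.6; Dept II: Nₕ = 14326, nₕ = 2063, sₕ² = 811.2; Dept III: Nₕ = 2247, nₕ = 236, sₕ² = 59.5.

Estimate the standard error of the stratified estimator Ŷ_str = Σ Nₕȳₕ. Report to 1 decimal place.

Var(Ŷ_str) = Σₕ Nₕ²(1 − fₕ)sₕ²/nₕ.
Dept IV: 14139²·(1 − 1370/14139)·619.6/1370 = 8.1651924 × 10^7.
Dept II: 14326²·(1 − 2063/14326)·811.2/2063 = 6.9079691 × 10^7.
Dept III: 2247²·(1 − 236/2247)·59.5/236 = 1.1392528 × 10^6.
Sum = 1.5187087 × 10^8.
SE = √(1.5187087 × 10^8) = 12323.6.

12323.6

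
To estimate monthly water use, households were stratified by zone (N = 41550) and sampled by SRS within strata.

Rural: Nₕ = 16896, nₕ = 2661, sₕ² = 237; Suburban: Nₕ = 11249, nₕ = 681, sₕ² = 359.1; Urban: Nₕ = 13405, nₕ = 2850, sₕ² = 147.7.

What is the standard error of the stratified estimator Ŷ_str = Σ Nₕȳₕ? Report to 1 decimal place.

Var(Ŷ_str) = Σₕ Nₕ²(1 − fₕ)sₕ²/nₕ.
Rural: 16896²·(1 − 2661/16896)·237/2661 = 2.1421252 × 10^7.
Suburban: 11249²·(1 − 681/11249)·359.1/681 = 6.2686643 × 10^7.
Urban: 13405²·(1 − 2850/13405)·147.7/2850 = 7.3326455 × 10^6.
Sum = 9.1440541 × 10^7.
SE = √(9.1440541 × 10^7) = 9562.5.

9562.5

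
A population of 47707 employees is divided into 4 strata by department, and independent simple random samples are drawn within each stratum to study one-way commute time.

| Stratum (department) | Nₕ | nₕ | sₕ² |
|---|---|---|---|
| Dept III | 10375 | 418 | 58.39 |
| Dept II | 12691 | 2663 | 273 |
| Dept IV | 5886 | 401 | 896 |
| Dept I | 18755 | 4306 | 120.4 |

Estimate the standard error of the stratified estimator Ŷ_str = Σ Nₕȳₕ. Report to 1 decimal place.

Var(Ŷ_str) = Σₕ Nₕ²(1 − fₕ)sₕ²/nₕ.
Dept III: 10375²·(1 − 418/10375)·58.39/418 = 1.4430415 × 10^7.
Dept II: 12691²·(1 − 2663/12691)·273/2663 = 1.3046729 × 10^7.
Dept IV: 5886²·(1 − 401/5886)·896/401 = 7.2137407 × 10^7.
Dept I: 18755²·(1 − 4306/18755)·120.4/4306 = 7.5771751 × 10^6.
Sum = 1.0719173 × 10^8.
SE = √(1.0719173 × 10^8) = 10353.3.

10353.3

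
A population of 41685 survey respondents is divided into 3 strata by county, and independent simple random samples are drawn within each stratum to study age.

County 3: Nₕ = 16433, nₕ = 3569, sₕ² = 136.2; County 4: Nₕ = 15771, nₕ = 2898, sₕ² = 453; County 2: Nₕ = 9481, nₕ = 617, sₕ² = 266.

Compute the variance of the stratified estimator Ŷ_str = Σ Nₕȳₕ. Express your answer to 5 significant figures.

7.6033 × 10^7

Var(Ŷ_str) = Σₕ Nₕ²(1 − fₕ)sₕ²/nₕ.
County 3: 16433²·(1 − 3569/16433)·136.2/3569 = 8.0672116 × 10^6.
County 4: 15771²·(1 − 2898/15771)·453/2898 = 3.1735023 × 10^7.
County 2: 9481²·(1 − 617/9481)·266/617 = 3.6231004 × 10^7.
Sum = 7.6033239 × 10^7.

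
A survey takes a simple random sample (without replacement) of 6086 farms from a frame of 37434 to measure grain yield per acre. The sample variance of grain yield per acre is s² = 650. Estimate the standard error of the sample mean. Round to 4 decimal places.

Under SRS without replacement, Var(ȳ) = (1 − f)·s²/n with f = n/N = 6086/37434 = 0.16257947.
Var(ȳ) = (1 − 0.16257947)·650/6086 = 0.83742053·0.1068025 = 0.089438604.
SE(ȳ) = √(0.089438604) = 0.2991.

0.2991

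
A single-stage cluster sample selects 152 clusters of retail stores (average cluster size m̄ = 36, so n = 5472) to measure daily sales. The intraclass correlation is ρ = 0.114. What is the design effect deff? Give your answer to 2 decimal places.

deff = 1 + (36 − 1)·0.114 = 1 + 3.99 = 4.99.

4.99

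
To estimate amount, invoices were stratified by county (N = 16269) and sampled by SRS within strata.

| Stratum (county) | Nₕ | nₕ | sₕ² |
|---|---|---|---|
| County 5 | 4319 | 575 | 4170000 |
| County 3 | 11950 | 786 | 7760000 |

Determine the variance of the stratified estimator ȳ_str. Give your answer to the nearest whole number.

Var(ȳ_str) = Σₕ Wₕ²(1 − fₕ)sₕ²/nₕ with Wₕ = Nₕ/N, N = 16269.
County 5: Wₕ = 0.26547421; term = 0.26547421²·(1 − 0.13313267)·4170000/575 = 443.06305.
County 3: Wₕ = 0.73452579; term = 0.73452579²·(1 − 0.06577406)·7760000/786 = 4976.2844.
Sum = 5419.3475.

5419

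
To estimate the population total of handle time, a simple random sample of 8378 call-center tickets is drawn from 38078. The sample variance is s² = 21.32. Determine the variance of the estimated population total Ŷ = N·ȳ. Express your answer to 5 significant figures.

2.8779 × 10^6

Var(Ŷ) = N²·Var(ȳ) = N²·(1 − n/N)·s²/n.
f = 8378/38078 = 0.22002206; Var(ȳ) = 0.77997794·21.32/8378 = 0.0019848567.
Var(Ŷ) = 38078² · 0.0019848567 = 2.8779114 × 10^6.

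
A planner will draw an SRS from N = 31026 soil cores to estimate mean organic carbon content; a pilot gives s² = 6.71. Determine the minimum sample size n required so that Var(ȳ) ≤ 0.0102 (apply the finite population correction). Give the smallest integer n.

Without fpc, n₀ = s²/D = 6.71/0.0102 = 657.8431.
With fpc, (1 − n/N)·s²/n ≤ D requires n ≥ n₀/(1 + n₀/N) = 657.8431/(1 + 657.8431/31026) = 644.1845.
Rounding up, n = 645.

645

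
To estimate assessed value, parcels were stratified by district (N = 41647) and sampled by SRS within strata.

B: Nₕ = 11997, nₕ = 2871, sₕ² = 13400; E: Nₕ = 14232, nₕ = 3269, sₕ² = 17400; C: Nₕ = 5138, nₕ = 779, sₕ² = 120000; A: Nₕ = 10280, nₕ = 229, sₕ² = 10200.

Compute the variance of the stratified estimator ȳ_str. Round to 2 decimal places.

5.42

Var(ȳ_str) = Σₕ Wₕ²(1 − fₕ)sₕ²/nₕ with Wₕ = Nₕ/N, N = 41647.
B: Wₕ = 0.28806397; term = 0.28806397²·(1 − 0.23930983)·13400/2871 = 0.29461665.
E: Wₕ = 0.34172930; term = 0.34172930²·(1 − 0.22969365)·17400/3269 = 0.47880892.
C: Wₕ = 0.12337023; term = 0.12337023²·(1 − 0.15161541)·120000/779 = 1.9891032.
A: Wₕ = 0.24683651; term = 0.24683651²·(1 − 0.02227626)·10200/229 = 2.6533811.
Sum = 5.4159099.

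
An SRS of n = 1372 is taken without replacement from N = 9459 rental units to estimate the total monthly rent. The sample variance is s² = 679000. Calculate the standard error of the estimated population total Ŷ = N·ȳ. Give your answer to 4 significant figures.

194600

Var(Ŷ) = N²·Var(ȳ) = N²·(1 − n/N)·s²/n.
f = 1372/9459 = 0.14504705; Var(ȳ) = 0.85495295·679000/1372 = 423.11447.
Var(Ŷ) = 9459² · 423.11447 = 3.7857186 × 10^10.
SE(Ŷ) = √(3.7857186 × 10^10) = 194600.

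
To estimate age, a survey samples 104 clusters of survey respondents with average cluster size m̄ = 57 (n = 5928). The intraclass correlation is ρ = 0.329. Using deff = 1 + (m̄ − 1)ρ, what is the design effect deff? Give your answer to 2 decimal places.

deff = 1 + (57 − 1)·0.329 = 1 + 18.424 = 19.424.

19.42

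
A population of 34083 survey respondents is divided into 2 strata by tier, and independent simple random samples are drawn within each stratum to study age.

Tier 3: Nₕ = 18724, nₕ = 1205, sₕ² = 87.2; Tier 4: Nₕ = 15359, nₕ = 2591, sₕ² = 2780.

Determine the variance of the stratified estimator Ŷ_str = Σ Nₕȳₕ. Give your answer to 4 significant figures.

2.341 × 10^8

Var(Ŷ_str) = Σₕ Nₕ²(1 − fₕ)sₕ²/nₕ.
Tier 3: 18724²·(1 − 1205/18724)·87.2/1205 = 2.3737631 × 10^7.
Tier 4: 15359²·(1 − 2591/15359)·2780/2591 = 2.1040846 × 10^8.
Sum = 2.3414609 × 10^8.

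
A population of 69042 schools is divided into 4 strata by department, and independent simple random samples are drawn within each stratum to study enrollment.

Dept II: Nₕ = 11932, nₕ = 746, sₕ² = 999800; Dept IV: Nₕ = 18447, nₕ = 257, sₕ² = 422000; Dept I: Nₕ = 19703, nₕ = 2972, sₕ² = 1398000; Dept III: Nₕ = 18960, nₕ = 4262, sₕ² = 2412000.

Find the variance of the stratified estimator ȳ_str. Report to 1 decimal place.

218.7

Var(ȳ_str) = Σₕ Wₕ²(1 − fₕ)sₕ²/nₕ with Wₕ = Nₕ/N, N = 69042.
Dept II: Wₕ = 0.17282234; term = 0.17282234²·(1 − 0.06252095)·999800/746 = 37.526291.
Dept IV: Wₕ = 0.26718519; term = 0.26718519²·(1 − 0.01393180)·422000/257 = 115.58755.
Dept I: Wₕ = 0.28537702; term = 0.28537702²·(1 − 0.15083997)·1398000/2972 = 32.530137.
Dept III: Wₕ = 0.27461545; term = 0.27461545²·(1 − 0.22478903)·2412000/4262 = 33.085196.
Sum = 218.72917.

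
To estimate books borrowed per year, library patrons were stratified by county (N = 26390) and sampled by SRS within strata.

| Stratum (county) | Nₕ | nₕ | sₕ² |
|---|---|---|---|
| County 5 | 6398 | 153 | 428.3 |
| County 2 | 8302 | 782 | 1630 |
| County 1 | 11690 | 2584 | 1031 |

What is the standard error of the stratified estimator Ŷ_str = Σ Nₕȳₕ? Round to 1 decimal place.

Var(Ŷ_str) = Σₕ Nₕ²(1 − fₕ)sₕ²/nₕ.
County 5: 6398²·(1 − 153/6398)·428.3/153 = 1.1184931 × 10^8.
County 2: 8302²·(1 − 782/8302)·1630/782 = 1.301312 × 10^8.
County 1: 11690²·(1 − 2584/11690)·1031/2584 = 4.2472548 × 10^7.
Sum = 2.8445306 × 10^8.
SE = √(2.8445306 × 10^8) = 16865.7.

16865.7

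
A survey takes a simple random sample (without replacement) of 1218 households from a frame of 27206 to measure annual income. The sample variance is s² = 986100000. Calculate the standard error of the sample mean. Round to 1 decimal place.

Under SRS without replacement, Var(ȳ) = (1 − f)·s²/n with f = n/N = 1218/27206 = 0.04476954.
Var(ȳ) = (1 − 0.04476954)·986100000/1218 = 0.95523046·809605.91 = 773360.23.
SE(ȳ) = √(773360.23) = 879.4.

879.4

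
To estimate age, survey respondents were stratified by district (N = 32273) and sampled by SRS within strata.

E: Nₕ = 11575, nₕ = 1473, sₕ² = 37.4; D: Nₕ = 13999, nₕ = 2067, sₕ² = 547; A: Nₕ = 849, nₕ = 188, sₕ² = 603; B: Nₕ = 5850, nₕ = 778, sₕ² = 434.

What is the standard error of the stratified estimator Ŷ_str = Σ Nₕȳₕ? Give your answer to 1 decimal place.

Var(Ŷ_str) = Σₕ Nₕ²(1 − fₕ)sₕ²/nₕ.
E: 11575²·(1 − 1473/11575)·37.4/1473 = 2.9689113 × 10^6.
D: 13999²·(1 − 2067/13999)·547/2067 = 4.4203546 × 10^7.
A: 849²·(1 − 188/849)·603/188 = 1.7999839 × 10^6.
B: 5850²·(1 − 778/5850)·434/778 = 1.6551801 × 10^7.
Sum = 6.5524242 × 10^7.
SE = √(6.5524242 × 10^7) = 8094.7.

8094.7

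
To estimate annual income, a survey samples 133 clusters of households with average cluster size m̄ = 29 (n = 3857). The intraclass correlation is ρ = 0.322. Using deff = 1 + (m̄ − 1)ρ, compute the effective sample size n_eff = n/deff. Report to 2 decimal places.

deff = 1 + (29 − 1)·0.322 = 1 + 9.016 = 10.016.
n_eff = 3857 / 10.016 = 385.08.

385.08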